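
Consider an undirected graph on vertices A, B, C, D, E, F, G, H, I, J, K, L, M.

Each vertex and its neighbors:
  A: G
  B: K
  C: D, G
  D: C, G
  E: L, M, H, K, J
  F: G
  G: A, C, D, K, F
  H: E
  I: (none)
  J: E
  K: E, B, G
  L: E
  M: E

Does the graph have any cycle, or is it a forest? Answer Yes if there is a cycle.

Yes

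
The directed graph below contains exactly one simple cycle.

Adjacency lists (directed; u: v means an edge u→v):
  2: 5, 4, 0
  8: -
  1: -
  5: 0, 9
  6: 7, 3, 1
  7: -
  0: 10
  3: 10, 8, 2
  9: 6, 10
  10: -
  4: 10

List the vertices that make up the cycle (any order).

2, 3, 5, 6, 9

DFS with gray/black marking from 6:
6 gray
  7 gray
  7 black
  3 gray
    10 gray
    10 black
    8 gray
    8 black
    2 gray
      5 gray
        0 gray
          0→10: 10 black — skip
        0 black
        9 gray
          9→6: 6 is gray → back edge
Back edge closes the cycle 6 → 3 → 2 → 5 → 9 → 6; its vertices are {2, 3, 5, 6, 9}.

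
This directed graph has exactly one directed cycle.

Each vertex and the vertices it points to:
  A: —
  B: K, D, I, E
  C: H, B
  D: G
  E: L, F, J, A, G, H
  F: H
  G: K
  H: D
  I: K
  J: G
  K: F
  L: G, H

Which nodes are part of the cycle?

D, F, G, H, K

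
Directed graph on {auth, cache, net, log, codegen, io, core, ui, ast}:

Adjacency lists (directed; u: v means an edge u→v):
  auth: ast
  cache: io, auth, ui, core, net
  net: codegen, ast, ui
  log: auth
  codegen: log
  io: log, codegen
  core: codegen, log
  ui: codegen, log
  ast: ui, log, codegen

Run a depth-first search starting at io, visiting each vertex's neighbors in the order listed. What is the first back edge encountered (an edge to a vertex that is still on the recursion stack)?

codegen→log

DFS from io (visiting each vertex's neighbors in the order listed); mark gray on enter, black on exit:
io gray
  log gray
    auth gray
      ast gray
        ui gray
          codegen gray
            codegen→log: log is gray → back edge
First back edge: codegen → log.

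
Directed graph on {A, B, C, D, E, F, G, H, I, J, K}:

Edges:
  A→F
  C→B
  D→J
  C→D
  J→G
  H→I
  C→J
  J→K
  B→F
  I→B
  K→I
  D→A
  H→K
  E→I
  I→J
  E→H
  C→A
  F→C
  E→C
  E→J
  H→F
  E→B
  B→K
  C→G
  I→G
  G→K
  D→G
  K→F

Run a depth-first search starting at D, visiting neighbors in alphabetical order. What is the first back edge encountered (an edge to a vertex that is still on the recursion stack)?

DFS from D (visiting neighbors in alphabetical order); mark gray on enter, black on exit:
D gray
  A gray
    F gray
      C gray
        C→A: A is gray → back edge
First back edge: C → A.

C→A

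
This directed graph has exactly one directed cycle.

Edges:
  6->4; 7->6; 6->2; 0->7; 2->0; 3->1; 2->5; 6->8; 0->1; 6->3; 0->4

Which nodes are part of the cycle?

0, 2, 6, 7

DFS with gray/black marking from 6:
6 gray
  2 gray
    0 gray
      4 gray
      4 black
      7 gray
        7→6: 6 is gray → back edge
Back edge closes the cycle 6 → 2 → 0 → 7 → 6; its vertices are {0, 2, 6, 7}.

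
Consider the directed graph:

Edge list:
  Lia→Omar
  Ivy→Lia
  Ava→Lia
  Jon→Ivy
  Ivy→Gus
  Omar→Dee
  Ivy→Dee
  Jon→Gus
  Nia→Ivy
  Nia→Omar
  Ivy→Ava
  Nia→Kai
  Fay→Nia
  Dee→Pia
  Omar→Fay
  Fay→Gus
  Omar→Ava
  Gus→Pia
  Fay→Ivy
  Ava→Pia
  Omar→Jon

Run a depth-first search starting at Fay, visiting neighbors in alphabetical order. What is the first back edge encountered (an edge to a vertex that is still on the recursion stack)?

DFS from Fay (visiting neighbors in alphabetical order); mark gray on enter, black on exit:
Fay gray
  Gus gray
    Pia gray
    Pia black
  Gus black
  Ivy gray
    Ava gray
      Lia gray
        Omar gray
          Omar→Ava: Ava is gray → back edge
First back edge: Omar → Ava.

Omar->Ava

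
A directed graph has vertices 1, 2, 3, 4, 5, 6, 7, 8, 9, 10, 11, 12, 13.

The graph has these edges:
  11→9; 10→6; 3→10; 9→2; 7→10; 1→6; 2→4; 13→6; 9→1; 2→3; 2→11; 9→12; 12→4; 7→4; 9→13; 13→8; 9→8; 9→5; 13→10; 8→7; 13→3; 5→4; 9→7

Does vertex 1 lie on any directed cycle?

1 lies on a cycle iff there is a path from 1 back to itself.
Exploring from 1, it never reaches itself; equivalently, its strongly connected component is a singleton.

No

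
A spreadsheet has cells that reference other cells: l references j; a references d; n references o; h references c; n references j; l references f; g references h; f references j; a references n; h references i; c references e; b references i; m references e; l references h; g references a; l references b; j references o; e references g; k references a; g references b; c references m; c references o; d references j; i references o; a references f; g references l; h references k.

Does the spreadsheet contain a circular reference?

Yes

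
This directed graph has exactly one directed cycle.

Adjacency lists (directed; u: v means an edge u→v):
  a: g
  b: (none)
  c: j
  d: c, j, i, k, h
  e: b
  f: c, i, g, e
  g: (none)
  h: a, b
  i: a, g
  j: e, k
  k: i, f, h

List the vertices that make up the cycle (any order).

DFS with gray/black marking from k:
k gray
  i gray
    a gray
      g gray
      g black
    a black
    i→g: g black — skip
  i black
  f gray
    c gray
      j gray
        e gray
          b gray
          b black
        e black
        j→k: k is gray → back edge
Back edge closes the cycle k → f → c → j → k; its vertices are {c, f, j, k}.

c, f, j, k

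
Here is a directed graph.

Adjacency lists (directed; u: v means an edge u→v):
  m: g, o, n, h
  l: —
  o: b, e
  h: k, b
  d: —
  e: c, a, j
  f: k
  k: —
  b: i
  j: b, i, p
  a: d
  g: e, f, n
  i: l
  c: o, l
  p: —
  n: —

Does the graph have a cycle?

Yes

DFS with white/gray/black marking, starting from g:
g gray
  e gray
    c gray
      o gray
        b gray
          i gray
            l gray
            l black
          i black
        b black
        o→e: e is gray → back edge
Back edge found, so a cycle exists: e → c → o → e.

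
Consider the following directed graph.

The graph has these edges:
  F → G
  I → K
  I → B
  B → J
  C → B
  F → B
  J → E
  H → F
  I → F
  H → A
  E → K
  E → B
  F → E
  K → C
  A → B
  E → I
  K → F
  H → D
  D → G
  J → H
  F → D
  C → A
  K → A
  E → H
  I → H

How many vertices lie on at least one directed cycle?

A vertex is on a directed cycle iff it belongs to a strongly connected component of size ≥ 2 (or has a self-loop).
The vertices on cycles are {A, B, C, E, F, H, I, J, K} — 9 in total.

9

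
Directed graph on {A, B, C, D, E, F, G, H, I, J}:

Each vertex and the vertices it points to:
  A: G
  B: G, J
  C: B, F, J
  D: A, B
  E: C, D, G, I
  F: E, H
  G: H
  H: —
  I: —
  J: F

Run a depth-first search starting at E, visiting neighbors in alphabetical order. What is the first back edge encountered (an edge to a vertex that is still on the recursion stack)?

F->E

DFS from E (visiting neighbors in alphabetical order); mark gray on enter, black on exit:
E gray
  C gray
    B gray
      G gray
        H gray
        H black
      G black
      J gray
        F gray
          F→E: E is gray → back edge
First back edge: F → E.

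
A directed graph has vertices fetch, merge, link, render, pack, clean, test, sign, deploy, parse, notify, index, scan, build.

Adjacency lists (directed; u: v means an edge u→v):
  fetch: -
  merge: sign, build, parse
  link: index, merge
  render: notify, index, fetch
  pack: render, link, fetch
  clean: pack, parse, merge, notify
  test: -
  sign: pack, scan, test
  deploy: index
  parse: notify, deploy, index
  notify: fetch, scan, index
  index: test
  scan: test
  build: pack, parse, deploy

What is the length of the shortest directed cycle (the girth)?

For each vertex v, BFS finds the shortest path from v back to v.
The shortest such closed walk is merge → build → pack → link → merge, length 4.

4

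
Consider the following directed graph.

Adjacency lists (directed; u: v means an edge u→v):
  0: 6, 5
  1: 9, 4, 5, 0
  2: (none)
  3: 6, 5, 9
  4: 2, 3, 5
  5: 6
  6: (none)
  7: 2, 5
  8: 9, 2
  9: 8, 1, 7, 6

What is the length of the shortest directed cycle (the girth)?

For each vertex v, BFS finds the shortest path from v back to v.
The shortest such closed walk is 1 → 9 → 1, length 2.

2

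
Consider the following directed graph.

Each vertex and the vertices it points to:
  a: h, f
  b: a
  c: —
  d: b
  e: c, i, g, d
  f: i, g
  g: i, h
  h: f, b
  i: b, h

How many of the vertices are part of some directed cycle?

6

A vertex is on a directed cycle iff it belongs to a strongly connected component of size ≥ 2 (or has a self-loop).
The vertices on cycles are {a, b, f, g, h, i} — 6 in total.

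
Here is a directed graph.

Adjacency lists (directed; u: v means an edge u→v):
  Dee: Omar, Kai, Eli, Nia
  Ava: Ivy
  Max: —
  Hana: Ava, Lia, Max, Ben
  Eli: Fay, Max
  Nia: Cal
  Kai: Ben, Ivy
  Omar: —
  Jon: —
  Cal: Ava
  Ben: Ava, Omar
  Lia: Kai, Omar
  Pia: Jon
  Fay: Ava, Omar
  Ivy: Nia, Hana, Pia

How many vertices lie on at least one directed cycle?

A vertex is on a directed cycle iff it belongs to a strongly connected component of size ≥ 2 (or has a self-loop).
The vertices on cycles are {Ava, Ben, Cal, Ivy, Kai, Lia, Nia, Hana} — 8 in total.

8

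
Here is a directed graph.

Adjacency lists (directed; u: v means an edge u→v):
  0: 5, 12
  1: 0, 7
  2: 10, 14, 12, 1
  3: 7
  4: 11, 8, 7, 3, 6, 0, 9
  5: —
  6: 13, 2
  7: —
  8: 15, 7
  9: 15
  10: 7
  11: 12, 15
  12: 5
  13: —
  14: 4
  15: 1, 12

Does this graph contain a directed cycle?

Yes

DFS with white/gray/black marking, starting from 10:
10 gray
  7 gray
  7 black
10 black
0 gray
  5 gray
  5 black
  12 gray
    12→5: 5 black — skip
  12 black
0 black
1 gray
  1→0: 0 black — skip
  1→7: 7 black — skip
1 black
2 gray
  2→10: 10 black — skip
  14 gray
    4 gray
      11 gray
        11→12: 12 black — skip
        15 gray
          15→1: 1 black — skip
          15→12: 12 black — skip
        15 black
      11 black
      8 gray
        8→15: 15 black — skip
        8→7: 7 black — skip
      8 black
      4→7: 7 black — skip
      3 gray
        3→7: 7 black — skip
      3 black
      6 gray
        13 gray
        13 black
        6→2: 2 is gray → back edge
Back edge found, so a cycle exists: 2 → 14 → 4 → 6 → 2.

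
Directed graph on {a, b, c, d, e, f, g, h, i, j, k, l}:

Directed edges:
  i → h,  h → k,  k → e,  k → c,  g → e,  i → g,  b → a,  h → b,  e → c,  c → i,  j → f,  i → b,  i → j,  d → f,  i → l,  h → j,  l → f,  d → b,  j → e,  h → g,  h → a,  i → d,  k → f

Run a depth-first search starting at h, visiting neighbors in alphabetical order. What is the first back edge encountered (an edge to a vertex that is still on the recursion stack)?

DFS from h (visiting neighbors in alphabetical order); mark gray on enter, black on exit:
h gray
  a gray
  a black
  b gray
    b→a: a black — skip
  b black
  g gray
    e gray
      c gray
        i gray
          i→b: b black — skip
          d gray
            d→b: b black — skip
            f gray
            f black
          d black
          i→g: g is gray → back edge
First back edge: i → g.

i→g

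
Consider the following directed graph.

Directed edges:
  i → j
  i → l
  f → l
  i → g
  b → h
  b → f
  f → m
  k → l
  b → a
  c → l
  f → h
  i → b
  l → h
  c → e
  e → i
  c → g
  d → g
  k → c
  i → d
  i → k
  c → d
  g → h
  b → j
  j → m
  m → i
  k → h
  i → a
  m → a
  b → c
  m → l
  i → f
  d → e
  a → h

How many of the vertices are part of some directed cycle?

A vertex is on a directed cycle iff it belongs to a strongly connected component of size ≥ 2 (or has a self-loop).
The vertices on cycles are {b, c, d, e, f, i, j, k, m} — 9 in total.

9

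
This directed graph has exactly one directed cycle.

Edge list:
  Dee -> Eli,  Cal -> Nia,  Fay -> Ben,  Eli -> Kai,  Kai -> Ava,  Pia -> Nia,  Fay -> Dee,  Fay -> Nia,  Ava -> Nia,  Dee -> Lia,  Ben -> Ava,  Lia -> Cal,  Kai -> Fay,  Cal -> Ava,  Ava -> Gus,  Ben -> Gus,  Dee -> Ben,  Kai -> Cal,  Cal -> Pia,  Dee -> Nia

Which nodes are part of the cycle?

DFS with gray/black marking from Dee:
Dee gray
  Ben gray
    Ava gray
      Nia gray
      Nia black
      Gus gray
      Gus black
    Ava black
    Ben→Gus: Gus black — skip
  Ben black
  Dee→Nia: Nia black — skip
  Lia gray
    Cal gray
      Pia gray
        Pia→Nia: Nia black — skip
      Pia black
      Cal→Nia: Nia black — skip
      Cal→Ava: Ava black — skip
    Cal black
  Lia black
  Eli gray
    Kai gray
      Fay gray
        Fay→Nia: Nia black — skip
        Fay→Ben: Ben black — skip
        Fay→Dee: Dee is gray → back edge
Back edge closes the cycle Dee → Eli → Kai → Fay → Dee; its vertices are {Dee, Eli, Fay, Kai}.

Dee, Eli, Fay, Kai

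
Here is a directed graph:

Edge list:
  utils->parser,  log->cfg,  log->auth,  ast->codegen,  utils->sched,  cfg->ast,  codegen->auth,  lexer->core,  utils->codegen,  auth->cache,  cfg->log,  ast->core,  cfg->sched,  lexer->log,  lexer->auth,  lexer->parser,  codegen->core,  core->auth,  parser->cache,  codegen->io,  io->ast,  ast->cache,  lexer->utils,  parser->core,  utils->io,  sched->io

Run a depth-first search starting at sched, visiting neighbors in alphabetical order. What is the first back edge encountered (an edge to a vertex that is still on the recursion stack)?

codegen→io

DFS from sched (visiting neighbors in alphabetical order); mark gray on enter, black on exit:
sched gray
  io gray
    ast gray
      cache gray
      cache black
      codegen gray
        auth gray
          auth→cache: cache black — skip
        auth black
        core gray
          core→auth: auth black — skip
        core black
        codegen→io: io is gray → back edge
First back edge: codegen → io.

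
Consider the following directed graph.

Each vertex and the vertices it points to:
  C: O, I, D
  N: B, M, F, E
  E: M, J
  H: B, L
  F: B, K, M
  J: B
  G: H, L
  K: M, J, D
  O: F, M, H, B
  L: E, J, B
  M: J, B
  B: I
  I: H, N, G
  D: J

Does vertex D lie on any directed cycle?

Yes

D is on a cycle iff D can reach itself via ≥1 edge.
D → J → B → I → N → F → K → D — yes.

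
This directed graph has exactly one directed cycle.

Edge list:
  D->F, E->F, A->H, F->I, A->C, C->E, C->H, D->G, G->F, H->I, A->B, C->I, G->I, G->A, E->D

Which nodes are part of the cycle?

A, C, D, E, G

DFS with gray/black marking from A:
A gray
  H gray
    I gray
    I black
  H black
  B gray
  B black
  C gray
    C→H: H black — skip
    E gray
      D gray
        G gray
          F gray
            F→I: I black — skip
          F black
          G→A: A is gray → back edge
Back edge closes the cycle A → C → E → D → G → A; its vertices are {A, C, D, E, G}.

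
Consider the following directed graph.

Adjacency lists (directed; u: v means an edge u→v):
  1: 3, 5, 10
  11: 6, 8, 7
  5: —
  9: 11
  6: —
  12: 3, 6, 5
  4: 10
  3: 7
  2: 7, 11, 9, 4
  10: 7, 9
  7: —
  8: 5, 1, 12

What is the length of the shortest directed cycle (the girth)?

For each vertex v, BFS finds the shortest path from v back to v.
The shortest such closed walk is 11 → 8 → 1 → 10 → 9 → 11, length 5.

5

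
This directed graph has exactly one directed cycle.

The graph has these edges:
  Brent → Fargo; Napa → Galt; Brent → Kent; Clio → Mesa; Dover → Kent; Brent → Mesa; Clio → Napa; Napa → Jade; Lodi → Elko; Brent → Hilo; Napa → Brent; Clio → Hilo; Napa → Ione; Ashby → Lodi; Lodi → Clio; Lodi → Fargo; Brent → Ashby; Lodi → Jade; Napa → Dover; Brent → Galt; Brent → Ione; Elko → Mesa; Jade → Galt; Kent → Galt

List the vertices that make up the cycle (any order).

Clio, Lodi, Napa, Ashby, Brent

DFS with gray/black marking from Lodi:
Lodi gray
  Jade gray
    Galt gray
    Galt black
  Jade black
  Clio gray
    Napa gray
      Ione gray
      Ione black
      Napa→Galt: Galt black — skip
      Brent gray
        Ashby gray
          Ashby→Lodi: Lodi is gray → back edge
Back edge closes the cycle Lodi → Clio → Napa → Brent → Ashby → Lodi; its vertices are {Clio, Lodi, Napa, Ashby, Brent}.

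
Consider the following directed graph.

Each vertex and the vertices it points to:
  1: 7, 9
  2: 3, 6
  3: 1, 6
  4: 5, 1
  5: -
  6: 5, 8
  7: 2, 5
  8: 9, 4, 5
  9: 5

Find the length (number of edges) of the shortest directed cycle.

For each vertex v, BFS finds the shortest path from v back to v.
The shortest such closed walk is 2 → 3 → 1 → 7 → 2, length 4.

4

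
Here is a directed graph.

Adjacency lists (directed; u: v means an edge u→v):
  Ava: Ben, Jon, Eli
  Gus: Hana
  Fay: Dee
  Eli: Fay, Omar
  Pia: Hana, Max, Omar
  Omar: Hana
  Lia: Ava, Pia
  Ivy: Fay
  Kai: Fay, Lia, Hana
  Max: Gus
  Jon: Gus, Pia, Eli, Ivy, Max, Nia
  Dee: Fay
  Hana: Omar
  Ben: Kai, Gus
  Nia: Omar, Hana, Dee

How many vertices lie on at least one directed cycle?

8

A vertex is on a directed cycle iff it belongs to a strongly connected component of size ≥ 2 (or has a self-loop).
The vertices on cycles are {Ava, Ben, Dee, Fay, Kai, Lia, Hana, Omar} — 8 in total.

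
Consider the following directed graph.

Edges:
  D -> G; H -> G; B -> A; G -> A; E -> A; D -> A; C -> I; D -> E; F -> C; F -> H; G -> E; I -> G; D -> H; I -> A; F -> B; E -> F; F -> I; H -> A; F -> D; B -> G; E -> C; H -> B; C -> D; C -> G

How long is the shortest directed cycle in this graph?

For each vertex v, BFS finds the shortest path from v back to v.
The shortest such closed walk is F → D → E → F, length 3.

3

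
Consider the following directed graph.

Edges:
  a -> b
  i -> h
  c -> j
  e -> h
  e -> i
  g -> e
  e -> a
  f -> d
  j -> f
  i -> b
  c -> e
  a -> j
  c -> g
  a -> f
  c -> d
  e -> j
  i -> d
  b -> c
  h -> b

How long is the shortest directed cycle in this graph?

4

For each vertex v, BFS finds the shortest path from v back to v.
The shortest such closed walk is c → e → i → b → c, length 4.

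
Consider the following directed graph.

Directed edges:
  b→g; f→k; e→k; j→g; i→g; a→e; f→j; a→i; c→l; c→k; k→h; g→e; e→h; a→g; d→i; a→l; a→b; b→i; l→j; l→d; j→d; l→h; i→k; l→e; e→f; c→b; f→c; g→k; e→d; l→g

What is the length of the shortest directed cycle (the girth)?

4

For each vertex v, BFS finds the shortest path from v back to v.
The shortest such closed walk is e → d → i → g → e, length 4.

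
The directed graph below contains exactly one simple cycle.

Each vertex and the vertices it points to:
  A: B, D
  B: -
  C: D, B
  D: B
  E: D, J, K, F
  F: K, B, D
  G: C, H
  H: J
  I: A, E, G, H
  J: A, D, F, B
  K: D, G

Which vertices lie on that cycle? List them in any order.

DFS with gray/black marking from G:
G gray
  C gray
    D gray
      B gray
      B black
    D black
    C→B: B black — skip
  C black
  H gray
    J gray
      A gray
        A→B: B black — skip
        A→D: D black — skip
      A black
      J→D: D black — skip
      F gray
        K gray
          K→D: D black — skip
          K→G: G is gray → back edge
Back edge closes the cycle G → H → J → F → K → G; its vertices are {F, G, H, J, K}.

F, G, H, J, K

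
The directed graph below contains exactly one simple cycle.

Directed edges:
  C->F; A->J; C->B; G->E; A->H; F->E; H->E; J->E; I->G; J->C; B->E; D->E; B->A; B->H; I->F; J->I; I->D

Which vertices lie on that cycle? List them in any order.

DFS with gray/black marking from J:
J gray
  C gray
    B gray
      E gray
      E black
      A gray
        H gray
          H→E: E black — skip
        H black
        A→J: J is gray → back edge
Back edge closes the cycle J → C → B → A → J; its vertices are {A, B, C, J}.

A, B, C, J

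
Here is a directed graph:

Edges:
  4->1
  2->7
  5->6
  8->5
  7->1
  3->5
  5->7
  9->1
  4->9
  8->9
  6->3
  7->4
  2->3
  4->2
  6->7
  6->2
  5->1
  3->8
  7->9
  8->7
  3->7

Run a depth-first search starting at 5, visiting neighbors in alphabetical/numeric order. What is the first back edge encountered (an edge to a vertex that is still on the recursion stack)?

3→5

DFS from 5 (visiting neighbors in alphabetical/numeric order); mark gray on enter, black on exit:
5 gray
  1 gray
  1 black
  6 gray
    2 gray
      3 gray
        3→5: 5 is gray → back edge
First back edge: 3 → 5.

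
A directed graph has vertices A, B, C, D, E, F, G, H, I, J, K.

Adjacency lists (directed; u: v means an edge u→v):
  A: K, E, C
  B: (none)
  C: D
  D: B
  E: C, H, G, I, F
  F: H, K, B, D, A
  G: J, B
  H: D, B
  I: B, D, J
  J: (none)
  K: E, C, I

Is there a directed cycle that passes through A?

A is on a cycle iff A can reach itself via ≥1 edge.
A → E → F → A — yes.

Yes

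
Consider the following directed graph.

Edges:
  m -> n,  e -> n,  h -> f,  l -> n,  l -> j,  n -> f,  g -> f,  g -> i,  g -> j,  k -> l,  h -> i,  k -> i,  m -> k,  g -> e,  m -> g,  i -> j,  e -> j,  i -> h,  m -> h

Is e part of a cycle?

No

e lies on a cycle iff there is a path from e back to itself.
Exploring from e, it never reaches itself; equivalently, its strongly connected component is a singleton.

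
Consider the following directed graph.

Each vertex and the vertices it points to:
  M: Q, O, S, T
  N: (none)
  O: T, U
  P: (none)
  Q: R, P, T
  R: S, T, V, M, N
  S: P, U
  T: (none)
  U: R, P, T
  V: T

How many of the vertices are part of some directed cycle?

6

A vertex is on a directed cycle iff it belongs to a strongly connected component of size ≥ 2 (or has a self-loop).
The vertices on cycles are {M, O, Q, R, S, U} — 6 in total.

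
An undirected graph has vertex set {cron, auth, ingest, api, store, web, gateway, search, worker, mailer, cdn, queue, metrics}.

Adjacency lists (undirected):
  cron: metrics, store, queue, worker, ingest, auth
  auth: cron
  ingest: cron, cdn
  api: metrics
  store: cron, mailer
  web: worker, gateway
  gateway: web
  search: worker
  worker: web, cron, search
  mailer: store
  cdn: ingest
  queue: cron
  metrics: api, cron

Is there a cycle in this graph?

No

DFS, tracking each vertex's parent; an edge to a visited non-parent vertex closes a cycle.
Start from auth:
visit auth (parent –)
  visit cron (parent auth)
    visit metrics (parent cron)
      visit api (parent metrics)
        api–metrics: parent, skip
      metrics–cron: parent, skip
    visit store (parent cron)
      store–cron: parent, skip
      visit mailer (parent store)
        mailer–store: parent, skip
    visit queue (parent cron)
      queue–cron: parent, skip
    visit worker (parent cron)
      visit web (parent worker)
        web–worker: parent, skip
        visit gateway (parent web)
          gateway–web: parent, skip
      worker–cron: parent, skip
      visit search (parent worker)
        search–worker: parent, skip
    visit ingest (parent cron)
      ingest–cron: parent, skip
      visit cdn (parent ingest)
        cdn–ingest: parent, skip
    cron–auth: parent, skip
No non-parent visited neighbor found — the graph is a forest.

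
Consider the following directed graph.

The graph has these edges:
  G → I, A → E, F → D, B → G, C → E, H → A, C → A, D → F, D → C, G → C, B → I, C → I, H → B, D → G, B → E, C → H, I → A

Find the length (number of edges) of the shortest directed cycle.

For each vertex v, BFS finds the shortest path from v back to v.
The shortest such closed walk is D → F → D, length 2.

2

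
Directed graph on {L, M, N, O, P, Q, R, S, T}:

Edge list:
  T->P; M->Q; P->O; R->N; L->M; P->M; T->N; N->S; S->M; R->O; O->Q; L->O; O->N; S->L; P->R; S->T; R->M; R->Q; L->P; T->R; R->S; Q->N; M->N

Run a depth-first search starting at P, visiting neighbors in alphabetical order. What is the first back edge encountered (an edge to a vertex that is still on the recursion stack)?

L→M

DFS from P (visiting neighbors in alphabetical order); mark gray on enter, black on exit:
P gray
  M gray
    N gray
      S gray
        L gray
          L→M: M is gray → back edge
First back edge: L → M.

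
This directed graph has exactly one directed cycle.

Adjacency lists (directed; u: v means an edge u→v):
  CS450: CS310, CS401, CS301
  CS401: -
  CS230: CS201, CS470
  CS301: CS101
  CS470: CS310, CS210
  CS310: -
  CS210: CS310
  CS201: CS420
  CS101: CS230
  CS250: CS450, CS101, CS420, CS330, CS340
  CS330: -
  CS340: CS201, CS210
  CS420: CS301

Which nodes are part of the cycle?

CS101, CS201, CS230, CS301, CS420

DFS with gray/black marking from CS101:
CS101 gray
  CS230 gray
    CS201 gray
      CS420 gray
        CS301 gray
          CS301→CS101: CS101 is gray → back edge
Back edge closes the cycle CS101 → CS230 → CS201 → CS420 → CS301 → CS101; its vertices are {CS101, CS201, CS230, CS301, CS420}.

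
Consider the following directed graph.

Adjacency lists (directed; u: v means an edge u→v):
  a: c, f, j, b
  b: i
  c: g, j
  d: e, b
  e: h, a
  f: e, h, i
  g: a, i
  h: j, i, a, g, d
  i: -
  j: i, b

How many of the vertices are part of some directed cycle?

A vertex is on a directed cycle iff it belongs to a strongly connected component of size ≥ 2 (or has a self-loop).
The vertices on cycles are {a, c, d, e, f, g, h} — 7 in total.

7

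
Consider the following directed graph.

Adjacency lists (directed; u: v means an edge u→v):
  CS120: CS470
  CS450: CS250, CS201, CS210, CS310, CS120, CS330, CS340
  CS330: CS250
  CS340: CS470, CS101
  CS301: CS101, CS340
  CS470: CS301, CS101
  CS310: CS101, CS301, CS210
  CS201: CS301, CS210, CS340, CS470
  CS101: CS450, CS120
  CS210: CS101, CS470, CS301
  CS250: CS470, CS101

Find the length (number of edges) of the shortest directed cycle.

3

For each vertex v, BFS finds the shortest path from v back to v.
The shortest such closed walk is CS450 → CS310 → CS101 → CS450, length 3.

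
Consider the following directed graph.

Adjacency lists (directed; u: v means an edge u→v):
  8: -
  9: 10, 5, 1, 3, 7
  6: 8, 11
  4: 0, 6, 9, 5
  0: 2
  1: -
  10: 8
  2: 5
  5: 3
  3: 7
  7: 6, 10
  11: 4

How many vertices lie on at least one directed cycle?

9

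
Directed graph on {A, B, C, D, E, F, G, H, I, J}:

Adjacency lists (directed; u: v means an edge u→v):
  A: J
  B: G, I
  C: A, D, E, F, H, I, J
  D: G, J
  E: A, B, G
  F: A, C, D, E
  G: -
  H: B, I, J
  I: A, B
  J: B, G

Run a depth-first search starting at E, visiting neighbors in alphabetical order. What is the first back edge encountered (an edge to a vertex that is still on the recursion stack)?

DFS from E (visiting neighbors in alphabetical order); mark gray on enter, black on exit:
E gray
  A gray
    J gray
      B gray
        G gray
        G black
        I gray
          I→A: A is gray → back edge
First back edge: I → A.

I→A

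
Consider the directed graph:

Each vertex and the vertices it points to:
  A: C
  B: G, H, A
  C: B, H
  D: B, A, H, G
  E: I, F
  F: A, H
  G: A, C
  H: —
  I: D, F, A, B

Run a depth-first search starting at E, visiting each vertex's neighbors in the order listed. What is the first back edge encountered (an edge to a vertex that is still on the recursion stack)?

DFS from E (visiting each vertex's neighbors in the order listed); mark gray on enter, black on exit:
E gray
  I gray
    D gray
      B gray
        G gray
          A gray
            C gray
              C→B: B is gray → back edge
First back edge: C → B.

C→B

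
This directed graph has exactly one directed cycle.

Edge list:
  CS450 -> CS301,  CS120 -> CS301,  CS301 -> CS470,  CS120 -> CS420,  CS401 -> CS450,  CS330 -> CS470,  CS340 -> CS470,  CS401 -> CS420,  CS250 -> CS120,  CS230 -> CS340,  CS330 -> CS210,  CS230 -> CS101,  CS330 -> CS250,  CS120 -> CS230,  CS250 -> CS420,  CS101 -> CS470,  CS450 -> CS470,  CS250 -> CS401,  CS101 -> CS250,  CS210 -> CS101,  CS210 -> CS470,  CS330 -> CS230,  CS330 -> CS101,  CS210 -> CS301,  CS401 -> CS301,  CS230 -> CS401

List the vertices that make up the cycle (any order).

CS101, CS120, CS230, CS250

DFS with gray/black marking from CS230:
CS230 gray
  CS101 gray
    CS470 gray
    CS470 black
    CS250 gray
      CS120 gray
        CS420 gray
        CS420 black
        CS301 gray
          CS301→CS470: CS470 black — skip
        CS301 black
        CS120→CS230: CS230 is gray → back edge
Back edge closes the cycle CS230 → CS101 → CS250 → CS120 → CS230; its vertices are {CS101, CS120, CS230, CS250}.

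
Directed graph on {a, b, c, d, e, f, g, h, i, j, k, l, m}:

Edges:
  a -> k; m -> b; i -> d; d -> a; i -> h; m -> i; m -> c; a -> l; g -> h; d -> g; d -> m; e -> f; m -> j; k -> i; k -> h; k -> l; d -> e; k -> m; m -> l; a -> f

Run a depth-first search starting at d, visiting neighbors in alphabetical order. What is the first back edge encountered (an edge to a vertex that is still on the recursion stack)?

i->d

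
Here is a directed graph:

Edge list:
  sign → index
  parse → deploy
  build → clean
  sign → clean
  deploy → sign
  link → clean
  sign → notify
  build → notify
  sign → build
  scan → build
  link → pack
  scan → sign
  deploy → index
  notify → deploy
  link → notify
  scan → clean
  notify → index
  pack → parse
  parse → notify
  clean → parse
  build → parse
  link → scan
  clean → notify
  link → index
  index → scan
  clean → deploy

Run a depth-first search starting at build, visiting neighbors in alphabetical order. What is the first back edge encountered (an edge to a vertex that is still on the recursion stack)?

scan→build

DFS from build (visiting neighbors in alphabetical order); mark gray on enter, black on exit:
build gray
  clean gray
    deploy gray
      index gray
        scan gray
          scan→build: build is gray → back edge
First back edge: scan → build.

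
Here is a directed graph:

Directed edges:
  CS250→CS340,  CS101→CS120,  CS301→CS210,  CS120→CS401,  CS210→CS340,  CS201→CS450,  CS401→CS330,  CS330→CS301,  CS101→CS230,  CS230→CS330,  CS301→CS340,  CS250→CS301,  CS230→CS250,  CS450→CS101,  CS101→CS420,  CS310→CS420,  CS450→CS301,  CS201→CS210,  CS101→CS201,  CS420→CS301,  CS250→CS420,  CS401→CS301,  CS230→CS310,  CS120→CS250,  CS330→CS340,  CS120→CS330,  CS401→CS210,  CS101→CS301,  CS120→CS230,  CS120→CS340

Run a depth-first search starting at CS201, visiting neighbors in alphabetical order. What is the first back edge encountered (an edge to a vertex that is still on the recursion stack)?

DFS from CS201 (visiting neighbors in alphabetical order); mark gray on enter, black on exit:
CS201 gray
  CS210 gray
    CS340 gray
    CS340 black
  CS210 black
  CS450 gray
    CS101 gray
      CS120 gray
        CS230 gray
          CS250 gray
            CS301 gray
              CS301→CS210: CS210 black — skip
              CS301→CS340: CS340 black — skip
            CS301 black
            CS250→CS340: CS340 black — skip
            CS420 gray
              CS420→CS301: CS301 black — skip
            CS420 black
          CS250 black
          CS310 gray
            CS310→CS420: CS420 black — skip
          CS310 black
          CS330 gray
            CS330→CS301: CS301 black — skip
            CS330→CS340: CS340 black — skip
          CS330 black
        CS230 black
        CS120→CS250: CS250 black — skip
        CS120→CS330: CS330 black — skip
        CS120→CS340: CS340 black — skip
        CS401 gray
          CS401→CS210: CS210 black — skip
          CS401→CS301: CS301 black — skip
          CS401→CS330: CS330 black — skip
        CS401 black
      CS120 black
      CS101→CS201: CS201 is gray → back edge
First back edge: CS101 → CS201.

CS101->CS201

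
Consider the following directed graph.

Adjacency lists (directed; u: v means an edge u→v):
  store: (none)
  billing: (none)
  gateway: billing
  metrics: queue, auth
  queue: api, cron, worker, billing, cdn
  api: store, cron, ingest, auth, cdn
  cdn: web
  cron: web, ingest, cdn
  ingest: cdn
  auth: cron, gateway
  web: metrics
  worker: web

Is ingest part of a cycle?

ingest is on a cycle iff ingest can reach itself via ≥1 edge.
ingest → cdn → web → metrics → queue → api → ingest — yes.

Yes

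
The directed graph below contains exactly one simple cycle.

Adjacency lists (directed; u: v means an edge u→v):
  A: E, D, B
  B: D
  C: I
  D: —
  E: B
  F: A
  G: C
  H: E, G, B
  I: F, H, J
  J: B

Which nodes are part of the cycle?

DFS with gray/black marking from I:
I gray
  F gray
    A gray
      E gray
        B gray
          D gray
          D black
        B black
      E black
      A→D: D black — skip
      A→B: B black — skip
    A black
  F black
  H gray
    H→E: E black — skip
    G gray
      C gray
        C→I: I is gray → back edge
Back edge closes the cycle I → H → G → C → I; its vertices are {C, G, H, I}.

C, G, H, I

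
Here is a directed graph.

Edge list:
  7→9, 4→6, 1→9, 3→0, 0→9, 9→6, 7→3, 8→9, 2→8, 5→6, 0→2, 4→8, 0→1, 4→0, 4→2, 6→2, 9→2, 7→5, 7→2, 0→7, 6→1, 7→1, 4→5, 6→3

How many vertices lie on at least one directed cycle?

9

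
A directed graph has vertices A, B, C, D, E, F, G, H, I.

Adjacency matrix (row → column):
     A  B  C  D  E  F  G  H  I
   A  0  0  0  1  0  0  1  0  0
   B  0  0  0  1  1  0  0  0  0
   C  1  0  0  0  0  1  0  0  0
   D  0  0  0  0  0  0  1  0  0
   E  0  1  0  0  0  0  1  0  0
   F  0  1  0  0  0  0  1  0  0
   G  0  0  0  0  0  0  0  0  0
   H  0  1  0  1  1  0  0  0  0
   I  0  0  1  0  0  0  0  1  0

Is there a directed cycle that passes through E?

Yes

E is on a cycle iff E can reach itself via ≥1 edge.
E → B → E — yes.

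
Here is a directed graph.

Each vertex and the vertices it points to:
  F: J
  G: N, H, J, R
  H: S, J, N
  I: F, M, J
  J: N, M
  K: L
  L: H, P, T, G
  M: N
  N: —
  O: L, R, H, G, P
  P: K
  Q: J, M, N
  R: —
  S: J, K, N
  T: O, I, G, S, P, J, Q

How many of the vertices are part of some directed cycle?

8

A vertex is on a directed cycle iff it belongs to a strongly connected component of size ≥ 2 (or has a self-loop).
The vertices on cycles are {G, H, K, L, O, P, S, T} — 8 in total.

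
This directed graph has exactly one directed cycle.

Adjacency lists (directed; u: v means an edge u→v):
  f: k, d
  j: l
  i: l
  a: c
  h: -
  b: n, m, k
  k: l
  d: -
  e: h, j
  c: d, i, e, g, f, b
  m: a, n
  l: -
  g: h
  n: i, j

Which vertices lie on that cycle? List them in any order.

a, b, c, m

DFS with gray/black marking from c:
c gray
  d gray
  d black
  i gray
    l gray
    l black
  i black
  e gray
    h gray
    h black
    j gray
      j→l: l black — skip
    j black
  e black
  g gray
    g→h: h black — skip
  g black
  f gray
    k gray
      k→l: l black — skip
    k black
    f→d: d black — skip
  f black
  b gray
    n gray
      n→i: i black — skip
      n→j: j black — skip
    n black
    m gray
      a gray
        a→c: c is gray → back edge
Back edge closes the cycle c → b → m → a → c; its vertices are {a, b, c, m}.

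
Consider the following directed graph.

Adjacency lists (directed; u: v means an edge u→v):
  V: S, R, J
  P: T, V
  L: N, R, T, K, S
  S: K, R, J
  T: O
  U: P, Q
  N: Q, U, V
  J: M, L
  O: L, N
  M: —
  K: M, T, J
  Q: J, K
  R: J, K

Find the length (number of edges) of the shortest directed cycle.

For each vertex v, BFS finds the shortest path from v back to v.
The shortest such closed walk is O → L → T → O, length 3.

3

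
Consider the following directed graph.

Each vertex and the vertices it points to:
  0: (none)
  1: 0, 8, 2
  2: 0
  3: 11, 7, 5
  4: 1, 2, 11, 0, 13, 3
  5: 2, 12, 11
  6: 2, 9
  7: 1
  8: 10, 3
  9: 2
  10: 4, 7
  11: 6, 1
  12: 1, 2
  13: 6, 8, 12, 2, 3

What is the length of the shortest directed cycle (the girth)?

For each vertex v, BFS finds the shortest path from v back to v.
The shortest such closed walk is 4 → 1 → 8 → 10 → 4, length 4.

4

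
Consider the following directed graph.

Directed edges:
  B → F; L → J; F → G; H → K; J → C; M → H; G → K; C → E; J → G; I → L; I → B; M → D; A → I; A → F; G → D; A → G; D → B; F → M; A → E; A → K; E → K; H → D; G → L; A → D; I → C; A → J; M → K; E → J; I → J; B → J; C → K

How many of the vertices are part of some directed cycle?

A vertex is on a directed cycle iff it belongs to a strongly connected component of size ≥ 2 (or has a self-loop).
The vertices on cycles are {B, C, D, E, F, G, H, J, L, M} — 10 in total.

10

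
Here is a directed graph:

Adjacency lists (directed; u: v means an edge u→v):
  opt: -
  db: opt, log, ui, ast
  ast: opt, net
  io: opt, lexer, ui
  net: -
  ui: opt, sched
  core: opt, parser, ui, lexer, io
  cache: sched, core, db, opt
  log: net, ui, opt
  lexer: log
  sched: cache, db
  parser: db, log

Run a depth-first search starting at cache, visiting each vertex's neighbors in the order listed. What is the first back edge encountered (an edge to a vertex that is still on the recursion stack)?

sched->cache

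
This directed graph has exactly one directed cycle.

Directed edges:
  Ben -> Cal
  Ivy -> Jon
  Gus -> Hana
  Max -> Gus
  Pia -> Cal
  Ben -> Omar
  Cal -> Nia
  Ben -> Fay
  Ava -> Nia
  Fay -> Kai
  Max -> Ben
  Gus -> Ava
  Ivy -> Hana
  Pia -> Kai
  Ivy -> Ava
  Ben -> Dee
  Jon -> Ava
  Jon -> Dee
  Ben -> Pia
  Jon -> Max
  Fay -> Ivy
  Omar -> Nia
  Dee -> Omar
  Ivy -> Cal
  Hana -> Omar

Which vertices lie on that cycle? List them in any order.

Ben, Fay, Ivy, Jon, Max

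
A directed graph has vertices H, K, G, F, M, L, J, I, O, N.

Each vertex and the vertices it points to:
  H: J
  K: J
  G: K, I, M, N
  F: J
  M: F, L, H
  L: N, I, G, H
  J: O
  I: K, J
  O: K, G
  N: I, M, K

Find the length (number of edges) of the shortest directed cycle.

For each vertex v, BFS finds the shortest path from v back to v.
The shortest such closed walk is O → K → J → O, length 3.

3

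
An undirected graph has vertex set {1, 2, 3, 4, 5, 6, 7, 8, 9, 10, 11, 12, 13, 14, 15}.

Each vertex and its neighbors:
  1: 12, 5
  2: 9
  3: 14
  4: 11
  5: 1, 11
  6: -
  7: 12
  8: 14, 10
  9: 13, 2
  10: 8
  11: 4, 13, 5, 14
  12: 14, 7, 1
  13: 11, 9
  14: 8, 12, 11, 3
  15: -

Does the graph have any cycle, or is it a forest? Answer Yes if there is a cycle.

DFS, tracking each vertex's parent; an edge to a visited non-parent vertex closes a cycle.
Start from 10:
visit 10 (parent –)
  visit 8 (parent 10)
    visit 14 (parent 8)
      14–8: parent, skip
      visit 12 (parent 14)
        12–14: parent, skip
        visit 7 (parent 12)
          7–12: parent, skip
        visit 1 (parent 12)
          1–12: parent, skip
          visit 5 (parent 1)
            5–1: parent, skip
            visit 11 (parent 5)
              visit 4 (parent 11)
                4–11: parent, skip
              visit 13 (parent 11)
                13–11: parent, skip
                visit 9 (parent 13)
                  9–13: parent, skip
                  visit 2 (parent 9)
                    2–9: parent, skip
              11–5: parent, skip
              11–14: 14 visited and ≠ parent → cycle
Cycle: 14 – 12 – 1 – 5 – 11 – 14.

Yes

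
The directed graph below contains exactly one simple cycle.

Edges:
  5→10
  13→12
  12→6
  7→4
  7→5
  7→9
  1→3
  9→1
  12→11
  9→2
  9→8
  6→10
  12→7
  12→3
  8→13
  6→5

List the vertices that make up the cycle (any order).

7, 8, 9, 12, 13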